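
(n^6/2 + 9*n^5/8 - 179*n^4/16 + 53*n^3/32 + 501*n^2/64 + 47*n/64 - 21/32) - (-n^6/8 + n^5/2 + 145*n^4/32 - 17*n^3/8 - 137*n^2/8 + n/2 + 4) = 5*n^6/8 + 5*n^5/8 - 503*n^4/32 + 121*n^3/32 + 1597*n^2/64 + 15*n/64 - 149/32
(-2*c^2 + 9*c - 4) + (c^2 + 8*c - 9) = -c^2 + 17*c - 13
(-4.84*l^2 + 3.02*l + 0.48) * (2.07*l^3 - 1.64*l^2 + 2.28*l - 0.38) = -10.0188*l^5 + 14.189*l^4 - 14.9944*l^3 + 7.9376*l^2 - 0.0532000000000001*l - 0.1824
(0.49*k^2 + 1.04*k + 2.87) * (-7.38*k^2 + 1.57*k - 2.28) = -3.6162*k^4 - 6.9059*k^3 - 20.665*k^2 + 2.1347*k - 6.5436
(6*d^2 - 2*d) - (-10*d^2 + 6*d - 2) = 16*d^2 - 8*d + 2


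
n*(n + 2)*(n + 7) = n^3 + 9*n^2 + 14*n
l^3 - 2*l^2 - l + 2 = (l - 2)*(l - 1)*(l + 1)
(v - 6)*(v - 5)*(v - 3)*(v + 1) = v^4 - 13*v^3 + 49*v^2 - 27*v - 90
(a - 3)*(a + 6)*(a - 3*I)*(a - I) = a^4 + 3*a^3 - 4*I*a^3 - 21*a^2 - 12*I*a^2 - 9*a + 72*I*a + 54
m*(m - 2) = m^2 - 2*m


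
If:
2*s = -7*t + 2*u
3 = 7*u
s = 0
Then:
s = 0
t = 6/49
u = 3/7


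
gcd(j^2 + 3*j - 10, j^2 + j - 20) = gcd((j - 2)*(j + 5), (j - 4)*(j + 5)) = j + 5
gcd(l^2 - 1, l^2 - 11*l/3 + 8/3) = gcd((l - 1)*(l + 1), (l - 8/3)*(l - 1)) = l - 1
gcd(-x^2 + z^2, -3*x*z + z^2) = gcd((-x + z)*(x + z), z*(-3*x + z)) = 1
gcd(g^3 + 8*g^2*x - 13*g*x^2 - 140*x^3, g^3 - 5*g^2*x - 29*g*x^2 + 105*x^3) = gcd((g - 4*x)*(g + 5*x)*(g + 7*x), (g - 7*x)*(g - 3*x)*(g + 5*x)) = g + 5*x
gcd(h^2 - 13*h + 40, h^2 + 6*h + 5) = 1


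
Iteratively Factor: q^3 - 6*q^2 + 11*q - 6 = (q - 1)*(q^2 - 5*q + 6) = (q - 3)*(q - 1)*(q - 2)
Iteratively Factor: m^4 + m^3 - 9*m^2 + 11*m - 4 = (m - 1)*(m^3 + 2*m^2 - 7*m + 4) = (m - 1)^2*(m^2 + 3*m - 4) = (m - 1)^2*(m + 4)*(m - 1)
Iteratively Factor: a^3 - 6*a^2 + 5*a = (a - 5)*(a^2 - a) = (a - 5)*(a - 1)*(a)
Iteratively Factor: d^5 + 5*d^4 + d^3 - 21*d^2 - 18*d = (d - 2)*(d^4 + 7*d^3 + 15*d^2 + 9*d) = (d - 2)*(d + 3)*(d^3 + 4*d^2 + 3*d) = (d - 2)*(d + 3)^2*(d^2 + d) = (d - 2)*(d + 1)*(d + 3)^2*(d)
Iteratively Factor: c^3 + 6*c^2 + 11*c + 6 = (c + 1)*(c^2 + 5*c + 6) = (c + 1)*(c + 3)*(c + 2)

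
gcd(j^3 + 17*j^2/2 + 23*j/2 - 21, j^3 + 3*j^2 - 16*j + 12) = j^2 + 5*j - 6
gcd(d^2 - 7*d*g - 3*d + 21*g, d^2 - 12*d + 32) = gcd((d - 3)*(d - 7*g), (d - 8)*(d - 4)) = 1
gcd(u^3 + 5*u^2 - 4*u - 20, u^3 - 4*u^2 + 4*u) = u - 2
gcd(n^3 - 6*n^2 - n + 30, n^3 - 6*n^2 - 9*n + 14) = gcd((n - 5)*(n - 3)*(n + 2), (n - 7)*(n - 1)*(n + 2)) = n + 2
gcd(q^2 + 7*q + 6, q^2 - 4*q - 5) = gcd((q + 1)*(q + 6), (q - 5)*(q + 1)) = q + 1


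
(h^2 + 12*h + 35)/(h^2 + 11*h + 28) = (h + 5)/(h + 4)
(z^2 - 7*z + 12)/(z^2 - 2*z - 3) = (z - 4)/(z + 1)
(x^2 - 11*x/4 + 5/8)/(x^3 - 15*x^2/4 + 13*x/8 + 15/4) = (4*x - 1)/(4*x^2 - 5*x - 6)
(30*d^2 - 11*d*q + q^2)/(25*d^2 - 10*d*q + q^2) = (-6*d + q)/(-5*d + q)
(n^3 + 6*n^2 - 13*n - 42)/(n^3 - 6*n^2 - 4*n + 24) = (n^2 + 4*n - 21)/(n^2 - 8*n + 12)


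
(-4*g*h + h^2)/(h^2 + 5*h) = (-4*g + h)/(h + 5)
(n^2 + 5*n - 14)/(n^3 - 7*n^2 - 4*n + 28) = (n + 7)/(n^2 - 5*n - 14)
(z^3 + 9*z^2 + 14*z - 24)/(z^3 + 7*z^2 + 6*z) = (z^2 + 3*z - 4)/(z*(z + 1))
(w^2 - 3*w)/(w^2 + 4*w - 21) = w/(w + 7)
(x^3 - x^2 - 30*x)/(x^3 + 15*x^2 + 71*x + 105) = x*(x - 6)/(x^2 + 10*x + 21)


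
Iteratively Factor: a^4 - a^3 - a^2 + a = (a + 1)*(a^3 - 2*a^2 + a) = a*(a + 1)*(a^2 - 2*a + 1) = a*(a - 1)*(a + 1)*(a - 1)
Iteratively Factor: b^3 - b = (b)*(b^2 - 1) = b*(b - 1)*(b + 1)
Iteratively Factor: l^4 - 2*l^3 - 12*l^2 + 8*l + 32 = (l + 2)*(l^3 - 4*l^2 - 4*l + 16) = (l - 2)*(l + 2)*(l^2 - 2*l - 8) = (l - 4)*(l - 2)*(l + 2)*(l + 2)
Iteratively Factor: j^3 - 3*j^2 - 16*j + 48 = (j - 4)*(j^2 + j - 12) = (j - 4)*(j + 4)*(j - 3)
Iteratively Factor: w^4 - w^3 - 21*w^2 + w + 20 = (w + 1)*(w^3 - 2*w^2 - 19*w + 20) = (w - 5)*(w + 1)*(w^2 + 3*w - 4) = (w - 5)*(w + 1)*(w + 4)*(w - 1)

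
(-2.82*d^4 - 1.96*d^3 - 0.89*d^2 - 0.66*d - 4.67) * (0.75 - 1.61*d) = 4.5402*d^5 + 1.0406*d^4 - 0.0370999999999999*d^3 + 0.3951*d^2 + 7.0237*d - 3.5025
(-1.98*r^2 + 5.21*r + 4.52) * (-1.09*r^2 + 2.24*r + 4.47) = 2.1582*r^4 - 10.1141*r^3 - 2.107*r^2 + 33.4135*r + 20.2044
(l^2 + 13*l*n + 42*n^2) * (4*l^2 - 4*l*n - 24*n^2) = 4*l^4 + 48*l^3*n + 92*l^2*n^2 - 480*l*n^3 - 1008*n^4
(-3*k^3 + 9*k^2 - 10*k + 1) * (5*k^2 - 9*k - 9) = -15*k^5 + 72*k^4 - 104*k^3 + 14*k^2 + 81*k - 9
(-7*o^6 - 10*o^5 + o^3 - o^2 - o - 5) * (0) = 0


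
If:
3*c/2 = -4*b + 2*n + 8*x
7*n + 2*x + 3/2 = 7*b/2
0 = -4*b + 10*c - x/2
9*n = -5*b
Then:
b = 8559/33937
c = 3732/33937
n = -4755/33937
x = 6168/33937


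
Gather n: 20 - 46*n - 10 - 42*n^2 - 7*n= -42*n^2 - 53*n + 10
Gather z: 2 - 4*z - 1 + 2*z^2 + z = 2*z^2 - 3*z + 1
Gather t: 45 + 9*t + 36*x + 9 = 9*t + 36*x + 54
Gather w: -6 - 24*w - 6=-24*w - 12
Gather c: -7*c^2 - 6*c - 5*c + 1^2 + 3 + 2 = -7*c^2 - 11*c + 6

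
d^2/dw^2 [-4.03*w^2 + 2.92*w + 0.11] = -8.06000000000000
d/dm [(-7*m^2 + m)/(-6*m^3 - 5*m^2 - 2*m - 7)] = (-42*m^4 + 12*m^3 + 19*m^2 + 98*m - 7)/(36*m^6 + 60*m^5 + 49*m^4 + 104*m^3 + 74*m^2 + 28*m + 49)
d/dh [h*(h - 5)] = 2*h - 5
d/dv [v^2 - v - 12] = 2*v - 1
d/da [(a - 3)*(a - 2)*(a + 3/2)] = 3*a^2 - 7*a - 3/2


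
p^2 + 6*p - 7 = (p - 1)*(p + 7)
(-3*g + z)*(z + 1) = -3*g*z - 3*g + z^2 + z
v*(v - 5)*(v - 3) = v^3 - 8*v^2 + 15*v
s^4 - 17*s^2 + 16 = (s - 4)*(s - 1)*(s + 1)*(s + 4)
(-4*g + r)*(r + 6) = -4*g*r - 24*g + r^2 + 6*r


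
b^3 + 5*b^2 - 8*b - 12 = (b - 2)*(b + 1)*(b + 6)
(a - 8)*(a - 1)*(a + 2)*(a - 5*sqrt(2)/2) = a^4 - 7*a^3 - 5*sqrt(2)*a^3/2 - 10*a^2 + 35*sqrt(2)*a^2/2 + 16*a + 25*sqrt(2)*a - 40*sqrt(2)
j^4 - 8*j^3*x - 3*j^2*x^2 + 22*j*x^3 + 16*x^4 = (j - 8*x)*(j - 2*x)*(j + x)^2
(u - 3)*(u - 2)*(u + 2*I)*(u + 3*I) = u^4 - 5*u^3 + 5*I*u^3 - 25*I*u^2 + 30*u + 30*I*u - 36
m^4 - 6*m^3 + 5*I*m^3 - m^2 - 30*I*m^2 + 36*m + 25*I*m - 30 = (m - 5)*(m - 1)*(m + 2*I)*(m + 3*I)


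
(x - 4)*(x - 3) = x^2 - 7*x + 12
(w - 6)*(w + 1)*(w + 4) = w^3 - w^2 - 26*w - 24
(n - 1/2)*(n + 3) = n^2 + 5*n/2 - 3/2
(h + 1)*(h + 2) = h^2 + 3*h + 2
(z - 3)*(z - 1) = z^2 - 4*z + 3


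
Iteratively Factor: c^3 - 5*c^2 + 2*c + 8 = (c - 4)*(c^2 - c - 2) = (c - 4)*(c - 2)*(c + 1)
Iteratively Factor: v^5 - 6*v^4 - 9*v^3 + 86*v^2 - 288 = (v + 3)*(v^4 - 9*v^3 + 18*v^2 + 32*v - 96) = (v - 3)*(v + 3)*(v^3 - 6*v^2 + 32) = (v - 4)*(v - 3)*(v + 3)*(v^2 - 2*v - 8) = (v - 4)*(v - 3)*(v + 2)*(v + 3)*(v - 4)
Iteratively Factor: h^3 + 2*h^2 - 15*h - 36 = (h + 3)*(h^2 - h - 12) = (h + 3)^2*(h - 4)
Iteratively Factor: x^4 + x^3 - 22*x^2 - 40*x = (x + 4)*(x^3 - 3*x^2 - 10*x) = (x - 5)*(x + 4)*(x^2 + 2*x) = (x - 5)*(x + 2)*(x + 4)*(x)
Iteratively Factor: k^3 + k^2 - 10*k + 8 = (k - 2)*(k^2 + 3*k - 4) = (k - 2)*(k - 1)*(k + 4)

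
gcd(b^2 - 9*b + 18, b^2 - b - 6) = b - 3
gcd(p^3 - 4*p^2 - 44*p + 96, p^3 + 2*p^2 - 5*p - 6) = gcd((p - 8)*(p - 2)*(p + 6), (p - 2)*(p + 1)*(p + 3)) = p - 2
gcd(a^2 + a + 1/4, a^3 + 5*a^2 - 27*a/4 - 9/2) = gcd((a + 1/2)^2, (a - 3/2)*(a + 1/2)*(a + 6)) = a + 1/2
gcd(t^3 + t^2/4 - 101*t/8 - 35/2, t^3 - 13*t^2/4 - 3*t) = t - 4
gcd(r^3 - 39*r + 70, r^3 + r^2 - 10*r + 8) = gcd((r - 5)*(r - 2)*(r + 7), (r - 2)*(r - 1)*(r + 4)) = r - 2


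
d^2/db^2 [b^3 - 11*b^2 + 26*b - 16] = 6*b - 22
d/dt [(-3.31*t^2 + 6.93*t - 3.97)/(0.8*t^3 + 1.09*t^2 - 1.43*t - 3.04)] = (2.648*t^4 - 11.088*t^3 + 6.7076*t^2 + 28.7794*t - 26.7443)/(0.64*t^6 + 1.744*t^5 - 1.0999*t^4 - 7.9814*t^3 - 4.5823*t^2 + 8.6944*t + 9.2416)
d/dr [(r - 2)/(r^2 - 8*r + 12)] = -1/(r^2 - 12*r + 36)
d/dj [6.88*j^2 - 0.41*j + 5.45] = 13.76*j - 0.41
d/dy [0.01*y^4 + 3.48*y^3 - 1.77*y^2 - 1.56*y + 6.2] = 0.04*y^3 + 10.44*y^2 - 3.54*y - 1.56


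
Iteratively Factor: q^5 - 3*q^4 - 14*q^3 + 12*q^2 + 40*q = (q)*(q^4 - 3*q^3 - 14*q^2 + 12*q + 40) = q*(q + 2)*(q^3 - 5*q^2 - 4*q + 20) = q*(q + 2)^2*(q^2 - 7*q + 10) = q*(q - 5)*(q + 2)^2*(q - 2)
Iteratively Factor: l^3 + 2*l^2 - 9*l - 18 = (l - 3)*(l^2 + 5*l + 6) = (l - 3)*(l + 2)*(l + 3)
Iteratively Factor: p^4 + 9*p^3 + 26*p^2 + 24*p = (p)*(p^3 + 9*p^2 + 26*p + 24) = p*(p + 2)*(p^2 + 7*p + 12) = p*(p + 2)*(p + 4)*(p + 3)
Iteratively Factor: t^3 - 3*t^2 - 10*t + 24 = (t - 4)*(t^2 + t - 6) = (t - 4)*(t - 2)*(t + 3)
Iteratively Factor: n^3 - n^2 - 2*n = (n + 1)*(n^2 - 2*n) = n*(n + 1)*(n - 2)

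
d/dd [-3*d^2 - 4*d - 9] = -6*d - 4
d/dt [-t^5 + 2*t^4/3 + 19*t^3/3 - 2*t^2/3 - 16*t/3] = -5*t^4 + 8*t^3/3 + 19*t^2 - 4*t/3 - 16/3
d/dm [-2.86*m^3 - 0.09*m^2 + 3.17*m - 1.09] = -8.58*m^2 - 0.18*m + 3.17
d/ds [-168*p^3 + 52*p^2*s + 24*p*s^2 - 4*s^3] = 52*p^2 + 48*p*s - 12*s^2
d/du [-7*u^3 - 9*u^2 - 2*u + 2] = -21*u^2 - 18*u - 2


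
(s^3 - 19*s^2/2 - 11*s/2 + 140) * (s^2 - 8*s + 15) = s^5 - 35*s^4/2 + 171*s^3/2 + 83*s^2/2 - 2405*s/2 + 2100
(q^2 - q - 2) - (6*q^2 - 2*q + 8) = -5*q^2 + q - 10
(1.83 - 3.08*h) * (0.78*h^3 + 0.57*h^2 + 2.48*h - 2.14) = -2.4024*h^4 - 0.3282*h^3 - 6.5953*h^2 + 11.1296*h - 3.9162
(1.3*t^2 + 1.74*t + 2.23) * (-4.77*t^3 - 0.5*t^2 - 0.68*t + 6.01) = -6.201*t^5 - 8.9498*t^4 - 12.3911*t^3 + 5.5148*t^2 + 8.941*t + 13.4023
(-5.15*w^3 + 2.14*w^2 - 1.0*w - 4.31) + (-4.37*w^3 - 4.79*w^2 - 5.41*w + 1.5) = -9.52*w^3 - 2.65*w^2 - 6.41*w - 2.81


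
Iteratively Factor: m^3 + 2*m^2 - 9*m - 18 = (m - 3)*(m^2 + 5*m + 6) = (m - 3)*(m + 3)*(m + 2)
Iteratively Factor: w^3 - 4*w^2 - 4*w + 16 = (w - 4)*(w^2 - 4) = (w - 4)*(w + 2)*(w - 2)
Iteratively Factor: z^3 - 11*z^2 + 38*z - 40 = (z - 4)*(z^2 - 7*z + 10) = (z - 4)*(z - 2)*(z - 5)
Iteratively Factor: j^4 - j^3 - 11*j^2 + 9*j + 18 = (j + 3)*(j^3 - 4*j^2 + j + 6) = (j - 2)*(j + 3)*(j^2 - 2*j - 3) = (j - 3)*(j - 2)*(j + 3)*(j + 1)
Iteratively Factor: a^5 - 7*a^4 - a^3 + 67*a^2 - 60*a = (a - 1)*(a^4 - 6*a^3 - 7*a^2 + 60*a) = (a - 4)*(a - 1)*(a^3 - 2*a^2 - 15*a) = (a - 5)*(a - 4)*(a - 1)*(a^2 + 3*a) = (a - 5)*(a - 4)*(a - 1)*(a + 3)*(a)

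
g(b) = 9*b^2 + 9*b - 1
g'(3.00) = 63.00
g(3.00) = 107.00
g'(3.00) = 63.00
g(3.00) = 107.00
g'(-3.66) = -56.88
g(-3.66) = 86.62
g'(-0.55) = -0.90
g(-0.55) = -3.23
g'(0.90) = 25.20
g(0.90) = 14.39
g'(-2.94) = -43.92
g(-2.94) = 50.33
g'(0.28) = 14.04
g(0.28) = 2.23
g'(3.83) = 77.94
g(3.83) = 165.49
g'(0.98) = 26.64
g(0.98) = 16.46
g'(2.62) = 56.16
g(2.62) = 84.36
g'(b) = 18*b + 9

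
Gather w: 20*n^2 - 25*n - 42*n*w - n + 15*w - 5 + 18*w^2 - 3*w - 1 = 20*n^2 - 26*n + 18*w^2 + w*(12 - 42*n) - 6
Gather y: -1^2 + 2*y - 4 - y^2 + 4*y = -y^2 + 6*y - 5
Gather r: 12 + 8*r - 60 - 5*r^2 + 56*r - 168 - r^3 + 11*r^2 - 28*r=-r^3 + 6*r^2 + 36*r - 216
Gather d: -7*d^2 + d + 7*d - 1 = -7*d^2 + 8*d - 1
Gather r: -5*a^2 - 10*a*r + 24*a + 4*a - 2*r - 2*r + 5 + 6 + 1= -5*a^2 + 28*a + r*(-10*a - 4) + 12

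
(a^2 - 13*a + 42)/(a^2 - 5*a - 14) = (a - 6)/(a + 2)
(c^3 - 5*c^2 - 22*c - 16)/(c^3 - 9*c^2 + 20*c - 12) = (c^3 - 5*c^2 - 22*c - 16)/(c^3 - 9*c^2 + 20*c - 12)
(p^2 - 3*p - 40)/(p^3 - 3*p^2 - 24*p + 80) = (p - 8)/(p^2 - 8*p + 16)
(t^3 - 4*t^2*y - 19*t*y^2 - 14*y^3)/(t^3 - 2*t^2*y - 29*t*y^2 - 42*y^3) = (t + y)/(t + 3*y)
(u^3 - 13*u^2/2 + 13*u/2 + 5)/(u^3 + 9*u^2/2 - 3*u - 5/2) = (u^2 - 7*u + 10)/(u^2 + 4*u - 5)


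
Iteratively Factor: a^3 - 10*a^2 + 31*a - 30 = (a - 3)*(a^2 - 7*a + 10) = (a - 5)*(a - 3)*(a - 2)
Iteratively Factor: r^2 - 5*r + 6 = (r - 2)*(r - 3)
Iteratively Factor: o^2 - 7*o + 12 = (o - 3)*(o - 4)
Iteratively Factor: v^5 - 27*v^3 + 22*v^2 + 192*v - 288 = (v + 4)*(v^4 - 4*v^3 - 11*v^2 + 66*v - 72) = (v - 3)*(v + 4)*(v^3 - v^2 - 14*v + 24) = (v - 3)^2*(v + 4)*(v^2 + 2*v - 8) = (v - 3)^2*(v + 4)^2*(v - 2)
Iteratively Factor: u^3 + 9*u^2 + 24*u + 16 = (u + 1)*(u^2 + 8*u + 16) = (u + 1)*(u + 4)*(u + 4)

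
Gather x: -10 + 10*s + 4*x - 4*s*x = 10*s + x*(4 - 4*s) - 10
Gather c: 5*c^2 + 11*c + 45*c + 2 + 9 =5*c^2 + 56*c + 11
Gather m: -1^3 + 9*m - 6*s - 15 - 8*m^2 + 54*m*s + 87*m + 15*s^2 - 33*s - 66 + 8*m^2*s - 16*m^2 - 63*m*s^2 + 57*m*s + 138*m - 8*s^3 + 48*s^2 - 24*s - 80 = m^2*(8*s - 24) + m*(-63*s^2 + 111*s + 234) - 8*s^3 + 63*s^2 - 63*s - 162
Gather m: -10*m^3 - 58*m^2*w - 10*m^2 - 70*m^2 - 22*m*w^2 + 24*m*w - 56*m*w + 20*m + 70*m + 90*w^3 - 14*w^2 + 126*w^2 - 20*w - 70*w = -10*m^3 + m^2*(-58*w - 80) + m*(-22*w^2 - 32*w + 90) + 90*w^3 + 112*w^2 - 90*w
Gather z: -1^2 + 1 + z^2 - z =z^2 - z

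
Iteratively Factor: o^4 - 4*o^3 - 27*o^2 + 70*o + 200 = (o - 5)*(o^3 + o^2 - 22*o - 40) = (o - 5)*(o + 2)*(o^2 - o - 20) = (o - 5)^2*(o + 2)*(o + 4)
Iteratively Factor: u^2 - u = (u - 1)*(u)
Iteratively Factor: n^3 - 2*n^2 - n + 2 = (n - 1)*(n^2 - n - 2) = (n - 1)*(n + 1)*(n - 2)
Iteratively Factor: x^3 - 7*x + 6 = (x - 2)*(x^2 + 2*x - 3) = (x - 2)*(x + 3)*(x - 1)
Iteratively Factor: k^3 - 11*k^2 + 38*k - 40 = (k - 2)*(k^2 - 9*k + 20) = (k - 5)*(k - 2)*(k - 4)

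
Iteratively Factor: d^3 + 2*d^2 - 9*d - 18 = (d - 3)*(d^2 + 5*d + 6) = (d - 3)*(d + 3)*(d + 2)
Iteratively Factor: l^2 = (l)*(l)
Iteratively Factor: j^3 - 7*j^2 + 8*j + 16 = (j - 4)*(j^2 - 3*j - 4) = (j - 4)^2*(j + 1)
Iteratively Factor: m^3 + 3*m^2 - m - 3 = (m - 1)*(m^2 + 4*m + 3) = (m - 1)*(m + 3)*(m + 1)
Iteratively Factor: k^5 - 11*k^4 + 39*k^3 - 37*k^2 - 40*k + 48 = (k - 3)*(k^4 - 8*k^3 + 15*k^2 + 8*k - 16) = (k - 4)*(k - 3)*(k^3 - 4*k^2 - k + 4) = (k - 4)*(k - 3)*(k + 1)*(k^2 - 5*k + 4) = (k - 4)^2*(k - 3)*(k + 1)*(k - 1)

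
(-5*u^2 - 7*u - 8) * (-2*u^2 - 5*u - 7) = 10*u^4 + 39*u^3 + 86*u^2 + 89*u + 56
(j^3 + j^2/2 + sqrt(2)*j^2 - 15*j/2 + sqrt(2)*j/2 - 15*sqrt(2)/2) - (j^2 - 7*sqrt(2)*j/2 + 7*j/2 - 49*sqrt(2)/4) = j^3 - j^2/2 + sqrt(2)*j^2 - 11*j + 4*sqrt(2)*j + 19*sqrt(2)/4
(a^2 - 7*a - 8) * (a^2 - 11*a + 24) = a^4 - 18*a^3 + 93*a^2 - 80*a - 192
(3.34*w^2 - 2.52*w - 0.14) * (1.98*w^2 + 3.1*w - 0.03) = 6.6132*w^4 + 5.3644*w^3 - 8.1894*w^2 - 0.3584*w + 0.0042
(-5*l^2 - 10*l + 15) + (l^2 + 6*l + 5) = -4*l^2 - 4*l + 20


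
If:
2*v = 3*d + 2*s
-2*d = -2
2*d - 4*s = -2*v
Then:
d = 1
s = 5/2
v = 4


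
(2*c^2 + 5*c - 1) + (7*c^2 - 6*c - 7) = 9*c^2 - c - 8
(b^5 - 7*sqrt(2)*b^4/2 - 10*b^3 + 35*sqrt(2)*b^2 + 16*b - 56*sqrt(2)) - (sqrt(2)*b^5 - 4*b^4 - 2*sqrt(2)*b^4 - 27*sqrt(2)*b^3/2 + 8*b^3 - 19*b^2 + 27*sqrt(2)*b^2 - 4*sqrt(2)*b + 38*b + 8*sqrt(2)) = -sqrt(2)*b^5 + b^5 - 3*sqrt(2)*b^4/2 + 4*b^4 - 18*b^3 + 27*sqrt(2)*b^3/2 + 8*sqrt(2)*b^2 + 19*b^2 - 22*b + 4*sqrt(2)*b - 64*sqrt(2)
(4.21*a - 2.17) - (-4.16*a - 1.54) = 8.37*a - 0.63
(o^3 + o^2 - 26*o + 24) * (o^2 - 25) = o^5 + o^4 - 51*o^3 - o^2 + 650*o - 600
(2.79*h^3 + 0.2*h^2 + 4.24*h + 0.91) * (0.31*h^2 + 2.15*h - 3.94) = 0.8649*h^5 + 6.0605*h^4 - 9.2482*h^3 + 8.6101*h^2 - 14.7491*h - 3.5854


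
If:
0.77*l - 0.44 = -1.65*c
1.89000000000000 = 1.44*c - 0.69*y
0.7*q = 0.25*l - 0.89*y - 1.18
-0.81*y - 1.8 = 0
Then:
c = 0.25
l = 0.04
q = 1.15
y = -2.22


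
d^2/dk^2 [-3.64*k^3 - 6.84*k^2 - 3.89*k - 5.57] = -21.84*k - 13.68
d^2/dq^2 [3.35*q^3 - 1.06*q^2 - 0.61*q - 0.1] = 20.1*q - 2.12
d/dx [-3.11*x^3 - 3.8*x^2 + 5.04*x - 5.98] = -9.33*x^2 - 7.6*x + 5.04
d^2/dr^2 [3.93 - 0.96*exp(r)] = -0.96*exp(r)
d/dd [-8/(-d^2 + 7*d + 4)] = 8*(7 - 2*d)/(-d^2 + 7*d + 4)^2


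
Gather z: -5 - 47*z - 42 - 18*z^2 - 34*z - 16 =-18*z^2 - 81*z - 63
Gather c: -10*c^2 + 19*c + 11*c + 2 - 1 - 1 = -10*c^2 + 30*c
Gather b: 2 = 2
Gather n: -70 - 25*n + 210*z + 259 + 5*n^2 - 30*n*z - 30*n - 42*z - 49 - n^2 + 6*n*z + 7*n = 4*n^2 + n*(-24*z - 48) + 168*z + 140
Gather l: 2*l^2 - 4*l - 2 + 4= 2*l^2 - 4*l + 2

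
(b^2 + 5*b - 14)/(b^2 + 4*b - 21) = (b - 2)/(b - 3)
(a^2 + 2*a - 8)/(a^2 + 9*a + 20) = (a - 2)/(a + 5)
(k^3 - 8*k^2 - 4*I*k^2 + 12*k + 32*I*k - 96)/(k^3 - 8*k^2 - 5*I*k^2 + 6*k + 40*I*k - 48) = (k + 2*I)/(k + I)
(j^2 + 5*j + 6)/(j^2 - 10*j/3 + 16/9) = 9*(j^2 + 5*j + 6)/(9*j^2 - 30*j + 16)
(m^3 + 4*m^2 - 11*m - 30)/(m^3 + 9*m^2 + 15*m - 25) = (m^2 - m - 6)/(m^2 + 4*m - 5)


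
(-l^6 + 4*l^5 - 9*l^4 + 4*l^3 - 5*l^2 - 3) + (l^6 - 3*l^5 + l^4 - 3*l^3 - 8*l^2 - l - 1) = l^5 - 8*l^4 + l^3 - 13*l^2 - l - 4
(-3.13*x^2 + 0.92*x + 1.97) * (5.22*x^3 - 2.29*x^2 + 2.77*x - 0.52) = -16.3386*x^5 + 11.9701*x^4 - 0.493500000000001*x^3 - 0.3353*x^2 + 4.9785*x - 1.0244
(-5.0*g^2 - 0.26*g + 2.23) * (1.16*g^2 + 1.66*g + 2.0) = -5.8*g^4 - 8.6016*g^3 - 7.8448*g^2 + 3.1818*g + 4.46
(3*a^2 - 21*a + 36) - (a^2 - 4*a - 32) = 2*a^2 - 17*a + 68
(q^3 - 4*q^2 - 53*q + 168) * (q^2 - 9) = q^5 - 4*q^4 - 62*q^3 + 204*q^2 + 477*q - 1512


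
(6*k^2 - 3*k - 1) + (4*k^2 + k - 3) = 10*k^2 - 2*k - 4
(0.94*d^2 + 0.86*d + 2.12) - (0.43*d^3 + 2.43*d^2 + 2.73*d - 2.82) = -0.43*d^3 - 1.49*d^2 - 1.87*d + 4.94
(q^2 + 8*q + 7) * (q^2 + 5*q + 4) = q^4 + 13*q^3 + 51*q^2 + 67*q + 28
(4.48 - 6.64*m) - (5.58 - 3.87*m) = -2.77*m - 1.1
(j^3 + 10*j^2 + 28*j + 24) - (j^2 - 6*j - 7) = j^3 + 9*j^2 + 34*j + 31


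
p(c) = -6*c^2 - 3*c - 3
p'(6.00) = -75.00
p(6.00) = -237.00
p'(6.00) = -75.00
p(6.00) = -237.00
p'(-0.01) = -2.88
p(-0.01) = -2.97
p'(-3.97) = 44.64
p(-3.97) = -85.66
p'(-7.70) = 89.40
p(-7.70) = -335.64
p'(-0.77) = 6.24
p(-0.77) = -4.25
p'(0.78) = -12.36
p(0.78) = -8.99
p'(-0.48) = 2.76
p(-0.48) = -2.94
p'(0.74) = -11.88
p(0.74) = -8.51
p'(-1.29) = 12.48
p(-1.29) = -9.11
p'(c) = -12*c - 3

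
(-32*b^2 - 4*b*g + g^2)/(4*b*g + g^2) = (-8*b + g)/g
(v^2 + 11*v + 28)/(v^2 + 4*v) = (v + 7)/v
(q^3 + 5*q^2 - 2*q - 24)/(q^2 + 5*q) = (q^3 + 5*q^2 - 2*q - 24)/(q*(q + 5))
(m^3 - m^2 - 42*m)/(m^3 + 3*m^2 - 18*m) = (m - 7)/(m - 3)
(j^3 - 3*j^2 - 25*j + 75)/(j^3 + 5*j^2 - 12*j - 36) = (j^2 - 25)/(j^2 + 8*j + 12)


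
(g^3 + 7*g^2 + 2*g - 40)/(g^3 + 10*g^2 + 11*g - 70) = (g + 4)/(g + 7)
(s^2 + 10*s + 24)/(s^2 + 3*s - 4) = (s + 6)/(s - 1)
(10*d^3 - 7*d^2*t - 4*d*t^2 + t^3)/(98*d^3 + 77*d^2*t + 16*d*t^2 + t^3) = (5*d^2 - 6*d*t + t^2)/(49*d^2 + 14*d*t + t^2)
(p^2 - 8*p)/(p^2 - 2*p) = (p - 8)/(p - 2)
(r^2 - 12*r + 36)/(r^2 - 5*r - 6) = (r - 6)/(r + 1)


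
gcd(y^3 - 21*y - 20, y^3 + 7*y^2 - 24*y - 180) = y - 5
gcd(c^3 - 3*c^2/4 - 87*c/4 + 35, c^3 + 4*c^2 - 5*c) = c + 5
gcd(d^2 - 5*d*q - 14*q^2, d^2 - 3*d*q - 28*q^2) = -d + 7*q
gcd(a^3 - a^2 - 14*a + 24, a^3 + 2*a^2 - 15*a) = a - 3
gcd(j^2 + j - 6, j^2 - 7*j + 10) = j - 2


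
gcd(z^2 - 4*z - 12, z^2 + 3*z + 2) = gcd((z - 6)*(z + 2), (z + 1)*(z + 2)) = z + 2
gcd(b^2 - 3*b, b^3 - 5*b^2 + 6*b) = b^2 - 3*b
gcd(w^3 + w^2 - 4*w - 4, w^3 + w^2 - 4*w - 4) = w^3 + w^2 - 4*w - 4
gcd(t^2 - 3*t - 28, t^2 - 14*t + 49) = t - 7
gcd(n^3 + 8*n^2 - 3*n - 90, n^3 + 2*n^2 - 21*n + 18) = n^2 + 3*n - 18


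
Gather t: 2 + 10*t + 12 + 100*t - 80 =110*t - 66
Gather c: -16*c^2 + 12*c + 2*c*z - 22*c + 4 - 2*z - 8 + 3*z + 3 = -16*c^2 + c*(2*z - 10) + z - 1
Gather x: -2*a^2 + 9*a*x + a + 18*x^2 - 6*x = -2*a^2 + a + 18*x^2 + x*(9*a - 6)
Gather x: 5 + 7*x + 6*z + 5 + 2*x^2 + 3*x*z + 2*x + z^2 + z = 2*x^2 + x*(3*z + 9) + z^2 + 7*z + 10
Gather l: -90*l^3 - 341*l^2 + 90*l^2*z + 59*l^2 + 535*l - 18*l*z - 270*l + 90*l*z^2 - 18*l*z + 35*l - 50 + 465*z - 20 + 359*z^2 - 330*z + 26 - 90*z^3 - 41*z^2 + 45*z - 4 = -90*l^3 + l^2*(90*z - 282) + l*(90*z^2 - 36*z + 300) - 90*z^3 + 318*z^2 + 180*z - 48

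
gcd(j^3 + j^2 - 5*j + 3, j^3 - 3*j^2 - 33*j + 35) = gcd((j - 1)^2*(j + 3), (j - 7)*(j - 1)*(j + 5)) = j - 1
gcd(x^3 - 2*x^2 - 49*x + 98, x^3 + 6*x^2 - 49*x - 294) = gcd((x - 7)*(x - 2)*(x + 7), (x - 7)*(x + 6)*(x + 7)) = x^2 - 49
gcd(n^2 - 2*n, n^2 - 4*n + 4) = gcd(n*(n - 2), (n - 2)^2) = n - 2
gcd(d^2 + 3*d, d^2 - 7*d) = d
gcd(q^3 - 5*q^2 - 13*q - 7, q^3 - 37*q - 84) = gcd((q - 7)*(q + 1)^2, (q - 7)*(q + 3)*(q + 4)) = q - 7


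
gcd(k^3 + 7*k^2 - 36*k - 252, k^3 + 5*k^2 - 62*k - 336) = k^2 + 13*k + 42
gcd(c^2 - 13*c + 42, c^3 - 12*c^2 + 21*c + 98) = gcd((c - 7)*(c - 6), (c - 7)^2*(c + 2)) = c - 7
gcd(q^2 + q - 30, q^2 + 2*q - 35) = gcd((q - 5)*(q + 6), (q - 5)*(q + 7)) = q - 5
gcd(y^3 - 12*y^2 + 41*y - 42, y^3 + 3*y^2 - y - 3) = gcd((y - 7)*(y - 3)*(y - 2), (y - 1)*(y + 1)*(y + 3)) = 1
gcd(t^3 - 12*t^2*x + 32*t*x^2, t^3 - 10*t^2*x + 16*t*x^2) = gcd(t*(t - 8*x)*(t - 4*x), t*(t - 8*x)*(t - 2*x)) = -t^2 + 8*t*x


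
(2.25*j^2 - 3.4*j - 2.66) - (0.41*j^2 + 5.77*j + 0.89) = 1.84*j^2 - 9.17*j - 3.55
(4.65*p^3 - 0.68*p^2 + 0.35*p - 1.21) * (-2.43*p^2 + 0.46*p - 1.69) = -11.2995*p^5 + 3.7914*p^4 - 9.0218*p^3 + 4.2505*p^2 - 1.1481*p + 2.0449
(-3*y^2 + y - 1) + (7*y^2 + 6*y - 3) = 4*y^2 + 7*y - 4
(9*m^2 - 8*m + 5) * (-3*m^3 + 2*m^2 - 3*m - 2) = -27*m^5 + 42*m^4 - 58*m^3 + 16*m^2 + m - 10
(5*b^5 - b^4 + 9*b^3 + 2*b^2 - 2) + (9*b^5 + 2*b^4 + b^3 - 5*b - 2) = 14*b^5 + b^4 + 10*b^3 + 2*b^2 - 5*b - 4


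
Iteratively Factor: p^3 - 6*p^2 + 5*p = (p - 5)*(p^2 - p) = (p - 5)*(p - 1)*(p)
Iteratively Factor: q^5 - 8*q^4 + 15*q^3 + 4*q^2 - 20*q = (q - 2)*(q^4 - 6*q^3 + 3*q^2 + 10*q) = (q - 5)*(q - 2)*(q^3 - q^2 - 2*q) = q*(q - 5)*(q - 2)*(q^2 - q - 2) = q*(q - 5)*(q - 2)*(q + 1)*(q - 2)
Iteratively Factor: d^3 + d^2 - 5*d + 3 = (d + 3)*(d^2 - 2*d + 1) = (d - 1)*(d + 3)*(d - 1)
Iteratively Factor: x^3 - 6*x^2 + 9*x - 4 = (x - 1)*(x^2 - 5*x + 4) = (x - 4)*(x - 1)*(x - 1)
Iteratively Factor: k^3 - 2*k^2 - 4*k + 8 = (k + 2)*(k^2 - 4*k + 4) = (k - 2)*(k + 2)*(k - 2)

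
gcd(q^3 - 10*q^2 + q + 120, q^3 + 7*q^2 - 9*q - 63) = q + 3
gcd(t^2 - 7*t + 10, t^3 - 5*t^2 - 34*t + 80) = t - 2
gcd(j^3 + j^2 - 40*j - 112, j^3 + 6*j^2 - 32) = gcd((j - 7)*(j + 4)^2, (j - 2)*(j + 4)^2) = j^2 + 8*j + 16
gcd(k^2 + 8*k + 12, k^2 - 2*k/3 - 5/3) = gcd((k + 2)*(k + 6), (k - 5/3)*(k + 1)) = 1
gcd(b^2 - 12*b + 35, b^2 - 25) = b - 5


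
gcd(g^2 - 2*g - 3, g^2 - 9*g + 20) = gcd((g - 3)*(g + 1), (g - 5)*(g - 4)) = 1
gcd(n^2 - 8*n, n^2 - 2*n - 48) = n - 8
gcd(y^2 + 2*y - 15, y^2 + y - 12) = y - 3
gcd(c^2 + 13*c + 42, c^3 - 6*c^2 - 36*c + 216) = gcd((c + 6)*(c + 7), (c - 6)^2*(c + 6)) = c + 6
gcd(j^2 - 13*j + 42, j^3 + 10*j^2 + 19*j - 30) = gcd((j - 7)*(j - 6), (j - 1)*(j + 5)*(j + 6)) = 1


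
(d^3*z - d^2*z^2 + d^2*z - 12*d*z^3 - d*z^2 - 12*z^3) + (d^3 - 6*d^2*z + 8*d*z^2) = d^3*z + d^3 - d^2*z^2 - 5*d^2*z - 12*d*z^3 + 7*d*z^2 - 12*z^3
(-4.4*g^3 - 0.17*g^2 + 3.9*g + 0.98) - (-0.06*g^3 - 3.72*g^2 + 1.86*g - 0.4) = -4.34*g^3 + 3.55*g^2 + 2.04*g + 1.38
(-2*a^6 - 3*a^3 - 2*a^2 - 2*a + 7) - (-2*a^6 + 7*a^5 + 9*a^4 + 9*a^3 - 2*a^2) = -7*a^5 - 9*a^4 - 12*a^3 - 2*a + 7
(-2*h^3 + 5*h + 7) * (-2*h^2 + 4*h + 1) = 4*h^5 - 8*h^4 - 12*h^3 + 6*h^2 + 33*h + 7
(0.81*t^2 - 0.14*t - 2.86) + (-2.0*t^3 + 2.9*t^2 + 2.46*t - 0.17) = -2.0*t^3 + 3.71*t^2 + 2.32*t - 3.03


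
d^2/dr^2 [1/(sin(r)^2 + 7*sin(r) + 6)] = (-4*sin(r)^3 - 17*sin(r)^2 - 2*sin(r) + 86)/((sin(r) + 1)^2*(sin(r) + 6)^3)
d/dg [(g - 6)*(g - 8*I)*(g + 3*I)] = 3*g^2 + g*(-12 - 10*I) + 24 + 30*I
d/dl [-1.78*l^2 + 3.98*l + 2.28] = 3.98 - 3.56*l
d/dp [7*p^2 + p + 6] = 14*p + 1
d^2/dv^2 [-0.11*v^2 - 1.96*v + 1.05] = -0.220000000000000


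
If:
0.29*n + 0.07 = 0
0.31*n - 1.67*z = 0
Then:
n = -0.24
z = -0.04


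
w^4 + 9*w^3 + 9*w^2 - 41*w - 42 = (w - 2)*(w + 1)*(w + 3)*(w + 7)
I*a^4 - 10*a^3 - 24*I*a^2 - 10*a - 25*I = (a + I)*(a + 5*I)^2*(I*a + 1)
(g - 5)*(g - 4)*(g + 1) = g^3 - 8*g^2 + 11*g + 20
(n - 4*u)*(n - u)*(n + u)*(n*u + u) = n^4*u - 4*n^3*u^2 + n^3*u - n^2*u^3 - 4*n^2*u^2 + 4*n*u^4 - n*u^3 + 4*u^4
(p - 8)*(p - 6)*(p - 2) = p^3 - 16*p^2 + 76*p - 96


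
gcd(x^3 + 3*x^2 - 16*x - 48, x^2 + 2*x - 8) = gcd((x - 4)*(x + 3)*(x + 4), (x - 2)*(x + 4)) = x + 4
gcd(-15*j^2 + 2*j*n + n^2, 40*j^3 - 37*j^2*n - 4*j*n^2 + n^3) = 5*j + n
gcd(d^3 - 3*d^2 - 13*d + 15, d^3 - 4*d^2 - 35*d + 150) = d - 5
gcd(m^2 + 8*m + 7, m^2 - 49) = m + 7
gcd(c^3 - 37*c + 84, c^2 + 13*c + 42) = c + 7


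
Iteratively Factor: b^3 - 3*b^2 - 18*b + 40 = (b - 2)*(b^2 - b - 20) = (b - 5)*(b - 2)*(b + 4)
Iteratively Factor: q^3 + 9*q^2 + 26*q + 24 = (q + 3)*(q^2 + 6*q + 8) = (q + 2)*(q + 3)*(q + 4)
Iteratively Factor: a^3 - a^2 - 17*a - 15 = (a + 3)*(a^2 - 4*a - 5) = (a + 1)*(a + 3)*(a - 5)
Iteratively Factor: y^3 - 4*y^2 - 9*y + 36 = (y + 3)*(y^2 - 7*y + 12) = (y - 3)*(y + 3)*(y - 4)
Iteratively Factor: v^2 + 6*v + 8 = (v + 4)*(v + 2)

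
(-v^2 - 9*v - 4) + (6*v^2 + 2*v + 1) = 5*v^2 - 7*v - 3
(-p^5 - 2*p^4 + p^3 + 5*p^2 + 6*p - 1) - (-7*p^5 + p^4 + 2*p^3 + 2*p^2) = 6*p^5 - 3*p^4 - p^3 + 3*p^2 + 6*p - 1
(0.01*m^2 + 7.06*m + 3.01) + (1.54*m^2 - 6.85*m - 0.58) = 1.55*m^2 + 0.21*m + 2.43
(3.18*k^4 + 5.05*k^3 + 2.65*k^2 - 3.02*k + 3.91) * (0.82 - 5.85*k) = -18.603*k^5 - 26.9349*k^4 - 11.3615*k^3 + 19.84*k^2 - 25.3499*k + 3.2062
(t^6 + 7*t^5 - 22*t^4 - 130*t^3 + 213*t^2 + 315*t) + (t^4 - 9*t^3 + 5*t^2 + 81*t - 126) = t^6 + 7*t^5 - 21*t^4 - 139*t^3 + 218*t^2 + 396*t - 126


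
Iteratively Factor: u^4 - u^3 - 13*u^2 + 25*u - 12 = (u - 1)*(u^3 - 13*u + 12) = (u - 3)*(u - 1)*(u^2 + 3*u - 4) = (u - 3)*(u - 1)^2*(u + 4)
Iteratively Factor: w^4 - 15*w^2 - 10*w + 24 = (w - 1)*(w^3 + w^2 - 14*w - 24) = (w - 1)*(w + 2)*(w^2 - w - 12) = (w - 1)*(w + 2)*(w + 3)*(w - 4)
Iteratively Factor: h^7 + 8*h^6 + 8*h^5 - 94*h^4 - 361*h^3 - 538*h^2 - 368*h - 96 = (h + 4)*(h^6 + 4*h^5 - 8*h^4 - 62*h^3 - 113*h^2 - 86*h - 24) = (h + 3)*(h + 4)*(h^5 + h^4 - 11*h^3 - 29*h^2 - 26*h - 8) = (h + 1)*(h + 3)*(h + 4)*(h^4 - 11*h^2 - 18*h - 8) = (h + 1)^2*(h + 3)*(h + 4)*(h^3 - h^2 - 10*h - 8) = (h - 4)*(h + 1)^2*(h + 3)*(h + 4)*(h^2 + 3*h + 2) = (h - 4)*(h + 1)^3*(h + 3)*(h + 4)*(h + 2)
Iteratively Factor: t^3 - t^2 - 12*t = (t + 3)*(t^2 - 4*t) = t*(t + 3)*(t - 4)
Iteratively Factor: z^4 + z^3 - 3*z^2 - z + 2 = (z - 1)*(z^3 + 2*z^2 - z - 2) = (z - 1)*(z + 1)*(z^2 + z - 2) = (z - 1)*(z + 1)*(z + 2)*(z - 1)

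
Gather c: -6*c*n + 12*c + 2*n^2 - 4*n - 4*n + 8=c*(12 - 6*n) + 2*n^2 - 8*n + 8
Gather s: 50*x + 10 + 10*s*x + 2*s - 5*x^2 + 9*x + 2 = s*(10*x + 2) - 5*x^2 + 59*x + 12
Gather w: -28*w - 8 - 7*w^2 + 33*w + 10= -7*w^2 + 5*w + 2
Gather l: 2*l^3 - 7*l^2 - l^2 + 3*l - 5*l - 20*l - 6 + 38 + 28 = 2*l^3 - 8*l^2 - 22*l + 60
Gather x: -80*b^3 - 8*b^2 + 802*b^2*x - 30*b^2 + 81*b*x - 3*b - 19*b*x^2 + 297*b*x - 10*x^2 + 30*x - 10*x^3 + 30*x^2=-80*b^3 - 38*b^2 - 3*b - 10*x^3 + x^2*(20 - 19*b) + x*(802*b^2 + 378*b + 30)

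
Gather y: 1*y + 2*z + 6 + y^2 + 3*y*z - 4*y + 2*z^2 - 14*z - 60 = y^2 + y*(3*z - 3) + 2*z^2 - 12*z - 54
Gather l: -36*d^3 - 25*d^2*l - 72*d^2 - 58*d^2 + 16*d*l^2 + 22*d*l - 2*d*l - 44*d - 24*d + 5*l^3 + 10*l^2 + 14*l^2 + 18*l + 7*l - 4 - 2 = -36*d^3 - 130*d^2 - 68*d + 5*l^3 + l^2*(16*d + 24) + l*(-25*d^2 + 20*d + 25) - 6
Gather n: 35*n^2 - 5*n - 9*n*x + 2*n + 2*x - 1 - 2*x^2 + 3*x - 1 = 35*n^2 + n*(-9*x - 3) - 2*x^2 + 5*x - 2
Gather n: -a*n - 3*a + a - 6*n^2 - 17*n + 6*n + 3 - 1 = -2*a - 6*n^2 + n*(-a - 11) + 2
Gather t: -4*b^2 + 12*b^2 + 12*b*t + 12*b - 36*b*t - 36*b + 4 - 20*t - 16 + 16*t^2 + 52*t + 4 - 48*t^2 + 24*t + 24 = 8*b^2 - 24*b - 32*t^2 + t*(56 - 24*b) + 16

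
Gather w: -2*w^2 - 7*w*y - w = -2*w^2 + w*(-7*y - 1)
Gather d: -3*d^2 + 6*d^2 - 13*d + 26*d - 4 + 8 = 3*d^2 + 13*d + 4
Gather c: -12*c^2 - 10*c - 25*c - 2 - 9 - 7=-12*c^2 - 35*c - 18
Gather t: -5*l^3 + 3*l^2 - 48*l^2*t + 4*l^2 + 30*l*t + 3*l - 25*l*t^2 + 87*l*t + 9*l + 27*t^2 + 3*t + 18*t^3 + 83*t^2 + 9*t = -5*l^3 + 7*l^2 + 12*l + 18*t^3 + t^2*(110 - 25*l) + t*(-48*l^2 + 117*l + 12)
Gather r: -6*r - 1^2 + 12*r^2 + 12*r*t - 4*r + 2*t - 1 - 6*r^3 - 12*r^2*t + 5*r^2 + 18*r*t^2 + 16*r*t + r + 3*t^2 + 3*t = -6*r^3 + r^2*(17 - 12*t) + r*(18*t^2 + 28*t - 9) + 3*t^2 + 5*t - 2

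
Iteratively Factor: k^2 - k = (k)*(k - 1)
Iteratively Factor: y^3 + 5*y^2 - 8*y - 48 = (y + 4)*(y^2 + y - 12) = (y - 3)*(y + 4)*(y + 4)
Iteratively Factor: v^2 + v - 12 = (v - 3)*(v + 4)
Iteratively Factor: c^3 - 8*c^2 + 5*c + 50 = (c - 5)*(c^2 - 3*c - 10) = (c - 5)*(c + 2)*(c - 5)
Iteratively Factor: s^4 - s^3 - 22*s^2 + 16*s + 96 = (s + 2)*(s^3 - 3*s^2 - 16*s + 48) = (s + 2)*(s + 4)*(s^2 - 7*s + 12) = (s - 3)*(s + 2)*(s + 4)*(s - 4)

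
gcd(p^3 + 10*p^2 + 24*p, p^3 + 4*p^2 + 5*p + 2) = 1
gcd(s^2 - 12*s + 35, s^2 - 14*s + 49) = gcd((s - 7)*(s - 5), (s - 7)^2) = s - 7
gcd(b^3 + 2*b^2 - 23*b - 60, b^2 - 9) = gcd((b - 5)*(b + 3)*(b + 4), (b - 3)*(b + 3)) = b + 3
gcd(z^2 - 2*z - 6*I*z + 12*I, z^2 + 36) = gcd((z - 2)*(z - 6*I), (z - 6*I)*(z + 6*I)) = z - 6*I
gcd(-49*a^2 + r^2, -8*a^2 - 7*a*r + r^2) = 1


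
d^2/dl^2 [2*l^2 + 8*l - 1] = 4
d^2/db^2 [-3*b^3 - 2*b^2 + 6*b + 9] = -18*b - 4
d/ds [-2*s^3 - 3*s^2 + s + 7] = -6*s^2 - 6*s + 1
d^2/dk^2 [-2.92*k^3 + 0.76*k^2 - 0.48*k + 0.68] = 1.52 - 17.52*k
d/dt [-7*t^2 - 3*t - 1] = -14*t - 3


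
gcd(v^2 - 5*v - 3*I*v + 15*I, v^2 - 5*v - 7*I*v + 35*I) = v - 5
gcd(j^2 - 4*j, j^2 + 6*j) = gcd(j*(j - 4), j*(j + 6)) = j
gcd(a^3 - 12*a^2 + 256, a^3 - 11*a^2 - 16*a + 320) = a^2 - 16*a + 64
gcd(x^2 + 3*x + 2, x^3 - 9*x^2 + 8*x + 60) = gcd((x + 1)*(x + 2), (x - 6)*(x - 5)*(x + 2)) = x + 2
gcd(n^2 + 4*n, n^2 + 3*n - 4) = n + 4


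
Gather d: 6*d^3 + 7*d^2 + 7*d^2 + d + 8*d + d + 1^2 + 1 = 6*d^3 + 14*d^2 + 10*d + 2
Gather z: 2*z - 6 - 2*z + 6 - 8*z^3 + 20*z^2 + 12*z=-8*z^3 + 20*z^2 + 12*z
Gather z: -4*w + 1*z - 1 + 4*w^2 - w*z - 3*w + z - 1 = 4*w^2 - 7*w + z*(2 - w) - 2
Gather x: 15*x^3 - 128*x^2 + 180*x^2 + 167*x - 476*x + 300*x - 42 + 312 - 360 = 15*x^3 + 52*x^2 - 9*x - 90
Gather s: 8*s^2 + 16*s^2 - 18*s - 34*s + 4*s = 24*s^2 - 48*s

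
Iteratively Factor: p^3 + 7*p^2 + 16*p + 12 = (p + 2)*(p^2 + 5*p + 6) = (p + 2)^2*(p + 3)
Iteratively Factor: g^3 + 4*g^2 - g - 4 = (g + 4)*(g^2 - 1) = (g - 1)*(g + 4)*(g + 1)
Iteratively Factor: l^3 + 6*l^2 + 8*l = (l + 2)*(l^2 + 4*l) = (l + 2)*(l + 4)*(l)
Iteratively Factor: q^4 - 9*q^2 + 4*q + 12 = (q - 2)*(q^3 + 2*q^2 - 5*q - 6) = (q - 2)*(q + 3)*(q^2 - q - 2) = (q - 2)*(q + 1)*(q + 3)*(q - 2)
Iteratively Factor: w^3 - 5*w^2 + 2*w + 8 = (w - 4)*(w^2 - w - 2) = (w - 4)*(w - 2)*(w + 1)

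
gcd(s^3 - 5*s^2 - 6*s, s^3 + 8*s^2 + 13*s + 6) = s + 1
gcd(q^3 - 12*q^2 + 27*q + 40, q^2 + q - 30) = q - 5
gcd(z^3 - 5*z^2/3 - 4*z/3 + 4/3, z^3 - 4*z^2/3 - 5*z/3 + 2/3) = z^2 - z - 2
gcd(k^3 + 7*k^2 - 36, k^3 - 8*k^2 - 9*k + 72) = k + 3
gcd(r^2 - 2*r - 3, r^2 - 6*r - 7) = r + 1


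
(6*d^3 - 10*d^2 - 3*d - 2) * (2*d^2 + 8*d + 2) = 12*d^5 + 28*d^4 - 74*d^3 - 48*d^2 - 22*d - 4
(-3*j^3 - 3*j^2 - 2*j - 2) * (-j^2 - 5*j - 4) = 3*j^5 + 18*j^4 + 29*j^3 + 24*j^2 + 18*j + 8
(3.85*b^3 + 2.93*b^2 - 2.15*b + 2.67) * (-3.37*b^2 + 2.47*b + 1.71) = -12.9745*b^5 - 0.364599999999999*b^4 + 21.0661*b^3 - 9.2981*b^2 + 2.9184*b + 4.5657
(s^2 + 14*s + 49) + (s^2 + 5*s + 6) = 2*s^2 + 19*s + 55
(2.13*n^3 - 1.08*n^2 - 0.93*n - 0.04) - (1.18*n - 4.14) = 2.13*n^3 - 1.08*n^2 - 2.11*n + 4.1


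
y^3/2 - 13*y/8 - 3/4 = (y/2 + 1/4)*(y - 2)*(y + 3/2)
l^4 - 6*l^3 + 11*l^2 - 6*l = l*(l - 3)*(l - 2)*(l - 1)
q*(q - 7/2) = q^2 - 7*q/2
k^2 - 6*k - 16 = (k - 8)*(k + 2)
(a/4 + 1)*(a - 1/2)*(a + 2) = a^3/4 + 11*a^2/8 + 5*a/4 - 1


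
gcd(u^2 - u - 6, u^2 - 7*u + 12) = u - 3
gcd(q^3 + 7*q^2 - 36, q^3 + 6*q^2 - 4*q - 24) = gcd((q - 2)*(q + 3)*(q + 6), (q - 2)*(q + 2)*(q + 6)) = q^2 + 4*q - 12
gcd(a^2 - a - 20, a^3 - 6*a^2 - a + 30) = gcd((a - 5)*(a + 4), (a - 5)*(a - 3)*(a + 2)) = a - 5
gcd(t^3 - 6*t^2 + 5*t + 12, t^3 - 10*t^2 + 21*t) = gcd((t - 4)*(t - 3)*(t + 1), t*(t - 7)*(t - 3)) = t - 3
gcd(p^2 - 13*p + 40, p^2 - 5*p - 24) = p - 8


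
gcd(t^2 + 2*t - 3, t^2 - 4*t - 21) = t + 3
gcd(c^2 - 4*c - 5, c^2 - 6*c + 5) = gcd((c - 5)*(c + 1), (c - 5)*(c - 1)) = c - 5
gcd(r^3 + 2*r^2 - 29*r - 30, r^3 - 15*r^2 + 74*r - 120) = r - 5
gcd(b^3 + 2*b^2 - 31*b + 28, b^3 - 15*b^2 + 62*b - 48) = b - 1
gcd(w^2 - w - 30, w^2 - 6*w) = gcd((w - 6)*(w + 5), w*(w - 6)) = w - 6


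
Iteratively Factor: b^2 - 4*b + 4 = (b - 2)*(b - 2)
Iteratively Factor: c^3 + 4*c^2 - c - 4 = (c + 4)*(c^2 - 1) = (c + 1)*(c + 4)*(c - 1)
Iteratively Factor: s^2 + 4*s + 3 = (s + 1)*(s + 3)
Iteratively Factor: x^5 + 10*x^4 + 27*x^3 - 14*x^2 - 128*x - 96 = (x + 1)*(x^4 + 9*x^3 + 18*x^2 - 32*x - 96) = (x + 1)*(x + 3)*(x^3 + 6*x^2 - 32) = (x + 1)*(x + 3)*(x + 4)*(x^2 + 2*x - 8) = (x - 2)*(x + 1)*(x + 3)*(x + 4)*(x + 4)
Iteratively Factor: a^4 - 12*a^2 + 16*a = (a)*(a^3 - 12*a + 16) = a*(a - 2)*(a^2 + 2*a - 8) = a*(a - 2)^2*(a + 4)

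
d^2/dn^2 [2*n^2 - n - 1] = 4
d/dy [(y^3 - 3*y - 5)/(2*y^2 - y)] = (2*y^4 - 2*y^3 + 6*y^2 + 20*y - 5)/(y^2*(4*y^2 - 4*y + 1))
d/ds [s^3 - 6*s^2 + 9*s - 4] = 3*s^2 - 12*s + 9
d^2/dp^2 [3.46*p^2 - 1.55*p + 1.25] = 6.92000000000000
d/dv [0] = 0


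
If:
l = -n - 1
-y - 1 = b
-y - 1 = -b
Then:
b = 0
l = -n - 1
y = -1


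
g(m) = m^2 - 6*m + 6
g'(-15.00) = -36.00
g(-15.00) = 321.00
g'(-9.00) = -24.00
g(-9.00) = 141.00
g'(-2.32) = -10.64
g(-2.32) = 25.30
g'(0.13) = -5.74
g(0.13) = 5.24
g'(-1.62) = -9.24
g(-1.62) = 18.34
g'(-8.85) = -23.70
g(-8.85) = 137.42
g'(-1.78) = -9.56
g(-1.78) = 19.85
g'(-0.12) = -6.24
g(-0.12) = 6.73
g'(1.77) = -2.46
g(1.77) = -1.49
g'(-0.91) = -7.82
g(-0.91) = 12.29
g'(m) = 2*m - 6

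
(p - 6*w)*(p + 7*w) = p^2 + p*w - 42*w^2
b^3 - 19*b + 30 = (b - 3)*(b - 2)*(b + 5)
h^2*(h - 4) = h^3 - 4*h^2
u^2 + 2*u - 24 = (u - 4)*(u + 6)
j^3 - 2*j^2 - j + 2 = (j - 2)*(j - 1)*(j + 1)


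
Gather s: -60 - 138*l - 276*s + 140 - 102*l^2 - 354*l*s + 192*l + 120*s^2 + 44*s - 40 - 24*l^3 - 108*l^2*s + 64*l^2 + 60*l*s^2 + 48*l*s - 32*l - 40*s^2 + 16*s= -24*l^3 - 38*l^2 + 22*l + s^2*(60*l + 80) + s*(-108*l^2 - 306*l - 216) + 40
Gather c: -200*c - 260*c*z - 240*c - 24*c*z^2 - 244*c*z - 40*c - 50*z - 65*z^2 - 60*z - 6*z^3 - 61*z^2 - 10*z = c*(-24*z^2 - 504*z - 480) - 6*z^3 - 126*z^2 - 120*z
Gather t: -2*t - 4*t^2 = -4*t^2 - 2*t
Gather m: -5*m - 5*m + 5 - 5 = -10*m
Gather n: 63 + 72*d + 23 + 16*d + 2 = 88*d + 88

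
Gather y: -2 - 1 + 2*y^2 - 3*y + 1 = 2*y^2 - 3*y - 2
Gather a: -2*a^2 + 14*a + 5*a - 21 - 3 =-2*a^2 + 19*a - 24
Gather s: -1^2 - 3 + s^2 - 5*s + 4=s^2 - 5*s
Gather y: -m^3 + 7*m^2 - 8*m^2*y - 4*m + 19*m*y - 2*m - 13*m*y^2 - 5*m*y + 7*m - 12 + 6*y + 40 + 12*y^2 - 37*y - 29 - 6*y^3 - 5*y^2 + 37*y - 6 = -m^3 + 7*m^2 + m - 6*y^3 + y^2*(7 - 13*m) + y*(-8*m^2 + 14*m + 6) - 7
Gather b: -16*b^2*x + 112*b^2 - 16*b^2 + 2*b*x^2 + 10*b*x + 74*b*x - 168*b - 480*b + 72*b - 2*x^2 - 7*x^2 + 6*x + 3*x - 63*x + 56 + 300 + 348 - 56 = b^2*(96 - 16*x) + b*(2*x^2 + 84*x - 576) - 9*x^2 - 54*x + 648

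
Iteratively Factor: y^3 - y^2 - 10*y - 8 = (y + 2)*(y^2 - 3*y - 4) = (y + 1)*(y + 2)*(y - 4)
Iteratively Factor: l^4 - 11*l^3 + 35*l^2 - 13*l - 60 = (l - 5)*(l^3 - 6*l^2 + 5*l + 12) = (l - 5)*(l + 1)*(l^2 - 7*l + 12) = (l - 5)*(l - 3)*(l + 1)*(l - 4)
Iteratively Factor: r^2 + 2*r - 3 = (r + 3)*(r - 1)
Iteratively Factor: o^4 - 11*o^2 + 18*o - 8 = (o - 1)*(o^3 + o^2 - 10*o + 8) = (o - 1)*(o + 4)*(o^2 - 3*o + 2) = (o - 1)^2*(o + 4)*(o - 2)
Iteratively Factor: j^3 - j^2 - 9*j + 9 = (j - 3)*(j^2 + 2*j - 3) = (j - 3)*(j + 3)*(j - 1)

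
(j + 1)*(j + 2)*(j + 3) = j^3 + 6*j^2 + 11*j + 6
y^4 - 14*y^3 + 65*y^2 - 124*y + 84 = (y - 7)*(y - 3)*(y - 2)^2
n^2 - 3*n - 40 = (n - 8)*(n + 5)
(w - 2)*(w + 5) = w^2 + 3*w - 10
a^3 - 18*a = a*(a - 3*sqrt(2))*(a + 3*sqrt(2))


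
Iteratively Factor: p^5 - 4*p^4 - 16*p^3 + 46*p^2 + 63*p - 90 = (p - 1)*(p^4 - 3*p^3 - 19*p^2 + 27*p + 90) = (p - 3)*(p - 1)*(p^3 - 19*p - 30) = (p - 3)*(p - 1)*(p + 3)*(p^2 - 3*p - 10) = (p - 5)*(p - 3)*(p - 1)*(p + 3)*(p + 2)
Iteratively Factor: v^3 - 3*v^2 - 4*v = (v + 1)*(v^2 - 4*v) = (v - 4)*(v + 1)*(v)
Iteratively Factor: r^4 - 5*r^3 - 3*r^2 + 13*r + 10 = (r + 1)*(r^3 - 6*r^2 + 3*r + 10) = (r + 1)^2*(r^2 - 7*r + 10) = (r - 5)*(r + 1)^2*(r - 2)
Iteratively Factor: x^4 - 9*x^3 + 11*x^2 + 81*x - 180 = (x - 5)*(x^3 - 4*x^2 - 9*x + 36) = (x - 5)*(x - 3)*(x^2 - x - 12) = (x - 5)*(x - 4)*(x - 3)*(x + 3)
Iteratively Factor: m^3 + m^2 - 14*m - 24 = (m + 3)*(m^2 - 2*m - 8) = (m - 4)*(m + 3)*(m + 2)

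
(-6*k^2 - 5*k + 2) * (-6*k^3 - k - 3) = 36*k^5 + 30*k^4 - 6*k^3 + 23*k^2 + 13*k - 6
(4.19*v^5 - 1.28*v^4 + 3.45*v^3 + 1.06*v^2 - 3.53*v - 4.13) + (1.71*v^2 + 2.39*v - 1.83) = 4.19*v^5 - 1.28*v^4 + 3.45*v^3 + 2.77*v^2 - 1.14*v - 5.96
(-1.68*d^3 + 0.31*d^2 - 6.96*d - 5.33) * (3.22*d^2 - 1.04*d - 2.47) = -5.4096*d^5 + 2.7454*d^4 - 18.584*d^3 - 10.6899*d^2 + 22.7344*d + 13.1651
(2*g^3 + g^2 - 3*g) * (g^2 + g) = 2*g^5 + 3*g^4 - 2*g^3 - 3*g^2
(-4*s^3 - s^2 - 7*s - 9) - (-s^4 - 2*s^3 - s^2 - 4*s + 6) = s^4 - 2*s^3 - 3*s - 15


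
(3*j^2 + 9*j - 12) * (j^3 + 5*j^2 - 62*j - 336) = 3*j^5 + 24*j^4 - 153*j^3 - 1626*j^2 - 2280*j + 4032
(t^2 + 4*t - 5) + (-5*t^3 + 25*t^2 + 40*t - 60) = -5*t^3 + 26*t^2 + 44*t - 65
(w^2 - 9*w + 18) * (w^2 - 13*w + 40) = w^4 - 22*w^3 + 175*w^2 - 594*w + 720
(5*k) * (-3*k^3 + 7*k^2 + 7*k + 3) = -15*k^4 + 35*k^3 + 35*k^2 + 15*k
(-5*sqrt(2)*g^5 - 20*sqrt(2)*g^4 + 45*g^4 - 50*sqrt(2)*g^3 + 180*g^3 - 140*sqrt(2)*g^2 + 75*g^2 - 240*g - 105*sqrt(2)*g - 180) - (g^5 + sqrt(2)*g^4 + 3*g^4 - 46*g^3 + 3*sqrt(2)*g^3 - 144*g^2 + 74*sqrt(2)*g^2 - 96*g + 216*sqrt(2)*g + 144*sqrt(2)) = -5*sqrt(2)*g^5 - g^5 - 21*sqrt(2)*g^4 + 42*g^4 - 53*sqrt(2)*g^3 + 226*g^3 - 214*sqrt(2)*g^2 + 219*g^2 - 321*sqrt(2)*g - 144*g - 144*sqrt(2) - 180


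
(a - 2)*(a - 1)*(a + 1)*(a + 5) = a^4 + 3*a^3 - 11*a^2 - 3*a + 10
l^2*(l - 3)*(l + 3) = l^4 - 9*l^2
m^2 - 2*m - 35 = (m - 7)*(m + 5)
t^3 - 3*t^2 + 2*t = t*(t - 2)*(t - 1)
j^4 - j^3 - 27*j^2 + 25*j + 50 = (j - 5)*(j - 2)*(j + 1)*(j + 5)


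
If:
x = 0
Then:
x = 0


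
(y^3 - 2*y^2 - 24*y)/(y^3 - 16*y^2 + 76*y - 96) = y*(y + 4)/(y^2 - 10*y + 16)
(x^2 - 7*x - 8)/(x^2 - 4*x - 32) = (x + 1)/(x + 4)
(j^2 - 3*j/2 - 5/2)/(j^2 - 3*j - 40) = (-2*j^2 + 3*j + 5)/(2*(-j^2 + 3*j + 40))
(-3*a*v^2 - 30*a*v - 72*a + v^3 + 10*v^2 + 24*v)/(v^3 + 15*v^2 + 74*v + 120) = (-3*a + v)/(v + 5)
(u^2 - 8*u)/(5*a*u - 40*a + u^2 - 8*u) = u/(5*a + u)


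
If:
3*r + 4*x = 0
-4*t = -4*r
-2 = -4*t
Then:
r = 1/2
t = 1/2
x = -3/8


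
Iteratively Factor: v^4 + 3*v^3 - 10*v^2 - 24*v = (v - 3)*(v^3 + 6*v^2 + 8*v) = (v - 3)*(v + 4)*(v^2 + 2*v) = (v - 3)*(v + 2)*(v + 4)*(v)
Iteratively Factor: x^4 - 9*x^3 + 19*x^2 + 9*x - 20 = (x - 1)*(x^3 - 8*x^2 + 11*x + 20) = (x - 4)*(x - 1)*(x^2 - 4*x - 5) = (x - 4)*(x - 1)*(x + 1)*(x - 5)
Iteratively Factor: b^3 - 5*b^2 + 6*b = (b - 3)*(b^2 - 2*b) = b*(b - 3)*(b - 2)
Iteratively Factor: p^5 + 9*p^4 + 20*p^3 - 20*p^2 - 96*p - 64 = (p - 2)*(p^4 + 11*p^3 + 42*p^2 + 64*p + 32) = (p - 2)*(p + 2)*(p^3 + 9*p^2 + 24*p + 16) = (p - 2)*(p + 1)*(p + 2)*(p^2 + 8*p + 16) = (p - 2)*(p + 1)*(p + 2)*(p + 4)*(p + 4)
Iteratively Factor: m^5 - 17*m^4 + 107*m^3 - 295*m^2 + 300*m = (m - 5)*(m^4 - 12*m^3 + 47*m^2 - 60*m) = (m - 5)^2*(m^3 - 7*m^2 + 12*m) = m*(m - 5)^2*(m^2 - 7*m + 12) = m*(m - 5)^2*(m - 3)*(m - 4)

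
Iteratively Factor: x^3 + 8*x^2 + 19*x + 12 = (x + 4)*(x^2 + 4*x + 3) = (x + 3)*(x + 4)*(x + 1)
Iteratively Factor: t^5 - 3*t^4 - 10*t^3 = (t)*(t^4 - 3*t^3 - 10*t^2) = t*(t + 2)*(t^3 - 5*t^2) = t^2*(t + 2)*(t^2 - 5*t) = t^3*(t + 2)*(t - 5)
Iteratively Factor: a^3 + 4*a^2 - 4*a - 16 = (a + 2)*(a^2 + 2*a - 8) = (a - 2)*(a + 2)*(a + 4)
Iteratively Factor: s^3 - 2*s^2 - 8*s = (s - 4)*(s^2 + 2*s) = s*(s - 4)*(s + 2)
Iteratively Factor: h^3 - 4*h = (h + 2)*(h^2 - 2*h) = h*(h + 2)*(h - 2)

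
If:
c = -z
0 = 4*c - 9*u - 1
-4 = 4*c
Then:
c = -1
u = -5/9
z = 1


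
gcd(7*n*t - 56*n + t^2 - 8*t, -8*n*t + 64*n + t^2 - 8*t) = t - 8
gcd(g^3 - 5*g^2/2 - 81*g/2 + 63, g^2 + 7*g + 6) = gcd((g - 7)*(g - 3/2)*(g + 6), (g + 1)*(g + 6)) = g + 6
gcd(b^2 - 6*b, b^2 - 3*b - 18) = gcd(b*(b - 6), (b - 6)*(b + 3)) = b - 6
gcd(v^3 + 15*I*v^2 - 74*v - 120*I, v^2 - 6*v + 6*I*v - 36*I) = v + 6*I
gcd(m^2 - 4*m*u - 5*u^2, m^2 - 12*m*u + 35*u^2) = -m + 5*u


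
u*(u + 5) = u^2 + 5*u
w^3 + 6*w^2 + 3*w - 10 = (w - 1)*(w + 2)*(w + 5)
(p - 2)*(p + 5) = p^2 + 3*p - 10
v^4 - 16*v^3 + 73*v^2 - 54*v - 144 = (v - 8)*(v - 6)*(v - 3)*(v + 1)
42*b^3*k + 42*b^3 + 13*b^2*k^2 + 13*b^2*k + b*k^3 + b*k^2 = (6*b + k)*(7*b + k)*(b*k + b)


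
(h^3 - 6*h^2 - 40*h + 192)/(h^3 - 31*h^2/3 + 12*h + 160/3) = 3*(h + 6)/(3*h + 5)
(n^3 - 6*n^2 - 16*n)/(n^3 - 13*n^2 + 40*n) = (n + 2)/(n - 5)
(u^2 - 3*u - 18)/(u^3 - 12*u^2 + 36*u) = (u + 3)/(u*(u - 6))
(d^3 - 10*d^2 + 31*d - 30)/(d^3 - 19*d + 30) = (d - 5)/(d + 5)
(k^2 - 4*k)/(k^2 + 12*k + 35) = k*(k - 4)/(k^2 + 12*k + 35)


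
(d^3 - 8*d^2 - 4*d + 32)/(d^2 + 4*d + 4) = (d^2 - 10*d + 16)/(d + 2)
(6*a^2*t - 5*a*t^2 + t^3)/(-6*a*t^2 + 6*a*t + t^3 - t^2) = (-6*a^2 + 5*a*t - t^2)/(6*a*t - 6*a - t^2 + t)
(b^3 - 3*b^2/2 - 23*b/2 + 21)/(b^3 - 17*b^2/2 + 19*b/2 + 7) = (2*b^2 + b - 21)/(2*b^2 - 13*b - 7)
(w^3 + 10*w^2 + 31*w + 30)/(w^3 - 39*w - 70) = (w + 3)/(w - 7)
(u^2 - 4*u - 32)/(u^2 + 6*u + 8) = (u - 8)/(u + 2)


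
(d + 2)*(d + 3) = d^2 + 5*d + 6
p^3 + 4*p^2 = p^2*(p + 4)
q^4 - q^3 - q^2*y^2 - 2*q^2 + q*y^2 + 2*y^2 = (q - 2)*(q + 1)*(q - y)*(q + y)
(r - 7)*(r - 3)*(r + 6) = r^3 - 4*r^2 - 39*r + 126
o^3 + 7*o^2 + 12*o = o*(o + 3)*(o + 4)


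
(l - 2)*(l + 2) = l^2 - 4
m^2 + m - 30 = (m - 5)*(m + 6)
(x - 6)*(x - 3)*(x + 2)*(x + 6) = x^4 - x^3 - 42*x^2 + 36*x + 216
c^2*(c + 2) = c^3 + 2*c^2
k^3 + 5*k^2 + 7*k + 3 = (k + 1)^2*(k + 3)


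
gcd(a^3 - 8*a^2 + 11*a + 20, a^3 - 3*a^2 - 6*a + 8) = a - 4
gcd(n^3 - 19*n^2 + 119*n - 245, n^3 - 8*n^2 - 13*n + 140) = n^2 - 12*n + 35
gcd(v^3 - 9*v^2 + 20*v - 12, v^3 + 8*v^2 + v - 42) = v - 2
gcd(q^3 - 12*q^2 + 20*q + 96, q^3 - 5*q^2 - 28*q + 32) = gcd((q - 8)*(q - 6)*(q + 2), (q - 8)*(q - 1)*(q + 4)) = q - 8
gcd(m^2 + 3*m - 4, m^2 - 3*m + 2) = m - 1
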